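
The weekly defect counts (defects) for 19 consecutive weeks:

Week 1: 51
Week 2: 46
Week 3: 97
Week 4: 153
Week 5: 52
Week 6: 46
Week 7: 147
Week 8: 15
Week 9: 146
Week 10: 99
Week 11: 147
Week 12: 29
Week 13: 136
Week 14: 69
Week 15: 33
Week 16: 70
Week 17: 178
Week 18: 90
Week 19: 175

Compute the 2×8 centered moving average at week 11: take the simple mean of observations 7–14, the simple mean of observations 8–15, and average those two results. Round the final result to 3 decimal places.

Sum over 7–14: 147 + 15 + 146 + 99 + 147 + 29 + 136 + 69 = 788
Sum over 8–15: 15 + 146 + 99 + 147 + 29 + 136 + 69 + 33 = 674
CMA at t=11 = (788 + 674) / (2·8) = 1462 / 16 = 91.375

91.375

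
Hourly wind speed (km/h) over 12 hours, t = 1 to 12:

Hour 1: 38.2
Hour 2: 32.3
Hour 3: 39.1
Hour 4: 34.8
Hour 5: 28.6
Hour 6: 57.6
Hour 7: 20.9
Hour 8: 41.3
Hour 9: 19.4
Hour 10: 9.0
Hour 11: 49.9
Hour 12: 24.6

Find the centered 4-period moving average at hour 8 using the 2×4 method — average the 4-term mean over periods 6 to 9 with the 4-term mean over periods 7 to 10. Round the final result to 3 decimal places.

Sum over 6–9: 57.6 + 20.9 + 41.3 + 19.4 = 139.2
Sum over 7–10: 20.9 + 41.3 + 19.4 + 9.0 = 90.6
CMA at t=8 = (139.2 + 90.6) / (2·4) = 229.8 / 8 = 28.725

28.725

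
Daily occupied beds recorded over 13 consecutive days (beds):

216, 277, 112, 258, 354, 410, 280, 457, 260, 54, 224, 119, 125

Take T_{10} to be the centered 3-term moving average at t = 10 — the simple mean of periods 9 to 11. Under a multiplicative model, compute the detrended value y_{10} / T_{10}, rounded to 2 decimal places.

0.30

Trend T_10 = (260 + 54 + 224) / 3 = 538/3 = 179.3333
Ratio to trend: 54 / 179.3333 = 0.30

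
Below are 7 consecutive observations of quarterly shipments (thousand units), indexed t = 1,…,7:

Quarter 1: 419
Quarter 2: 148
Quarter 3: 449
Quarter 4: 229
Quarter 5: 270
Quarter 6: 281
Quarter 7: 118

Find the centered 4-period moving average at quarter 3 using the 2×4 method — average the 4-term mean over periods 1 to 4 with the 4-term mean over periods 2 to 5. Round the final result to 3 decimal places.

Sum over 1–4: 419 + 148 + 449 + 229 = 1245
Sum over 2–5: 148 + 449 + 229 + 270 = 1096
CMA at t=3 = (1245 + 1096) / (2·4) = 2341 / 8 = 292.625

292.625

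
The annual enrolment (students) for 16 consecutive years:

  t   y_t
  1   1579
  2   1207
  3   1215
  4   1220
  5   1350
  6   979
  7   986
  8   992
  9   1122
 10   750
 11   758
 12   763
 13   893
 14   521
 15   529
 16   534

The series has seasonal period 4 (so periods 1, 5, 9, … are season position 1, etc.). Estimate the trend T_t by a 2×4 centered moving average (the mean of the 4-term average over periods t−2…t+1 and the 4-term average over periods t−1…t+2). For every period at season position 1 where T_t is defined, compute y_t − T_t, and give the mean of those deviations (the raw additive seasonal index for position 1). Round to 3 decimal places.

187.833

Season position 1 occurs at t = 5, 9, 13 (where T_t is defined).
t=5: T_5 = 1162.37500; y_5 − T_5 = 1350 − 1162.37500 = 187.62500
t=9: T_9 = 934.00000; y_9 − T_9 = 1122 − 934.00000 = 188.00000
t=13: T_13 = 705.12500; y_13 − T_13 = 893 − 705.12500 = 187.87500
Mean deviation: (187.62500 + 188.00000 + 187.87500) / 3 = 187.833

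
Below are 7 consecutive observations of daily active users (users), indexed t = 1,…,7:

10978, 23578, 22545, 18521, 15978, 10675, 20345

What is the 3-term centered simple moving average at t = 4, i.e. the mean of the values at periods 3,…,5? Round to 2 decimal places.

19014.67

Sum of periods 3–5: 22545 + 18521 + 15978 = 57044
Divide by 3: 57044 / 3 = 19014.67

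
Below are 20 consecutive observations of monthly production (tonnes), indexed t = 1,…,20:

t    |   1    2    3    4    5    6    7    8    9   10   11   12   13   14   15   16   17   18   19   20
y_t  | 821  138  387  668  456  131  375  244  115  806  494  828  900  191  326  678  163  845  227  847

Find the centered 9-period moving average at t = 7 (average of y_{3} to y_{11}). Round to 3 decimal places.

408.444

Sum of periods 3–11: 387 + 668 + 456 + 131 + 375 + 244 + 115 + 806 + 494 = 3676
Divide by 9: 3676 / 9 = 408.444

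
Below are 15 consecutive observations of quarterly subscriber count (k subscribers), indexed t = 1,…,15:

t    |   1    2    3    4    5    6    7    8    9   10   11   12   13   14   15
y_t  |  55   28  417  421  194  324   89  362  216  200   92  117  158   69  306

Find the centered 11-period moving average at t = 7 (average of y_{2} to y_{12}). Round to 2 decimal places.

Sum of periods 2–12: 28 + 417 + 421 + 194 + 324 + 89 + 362 + 216 + 200 + 92 + 117 = 2460
Divide by 11: 2460 / 11 = 223.64

223.64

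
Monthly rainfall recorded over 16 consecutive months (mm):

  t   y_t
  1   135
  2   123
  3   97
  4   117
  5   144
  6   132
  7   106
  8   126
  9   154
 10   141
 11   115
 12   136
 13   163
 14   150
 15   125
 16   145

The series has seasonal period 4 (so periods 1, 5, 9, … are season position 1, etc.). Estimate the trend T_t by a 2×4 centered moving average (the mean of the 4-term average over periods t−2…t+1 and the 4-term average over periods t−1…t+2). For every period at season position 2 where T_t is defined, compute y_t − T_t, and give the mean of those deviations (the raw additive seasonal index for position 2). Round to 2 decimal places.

Season position 2 occurs at t = 6, 10, 14 (where T_t is defined).
t=6: T_6 = 125.8750; y_6 − T_6 = 132 − 125.8750 = 6.1250
t=10: T_10 = 135.2500; y_10 − T_10 = 141 − 135.2500 = 5.7500
t=14: T_14 = 144.6250; y_14 − T_14 = 150 − 144.6250 = 5.3750
Mean deviation: (6.1250 + 5.7500 + 5.3750) / 3 = 5.75

5.75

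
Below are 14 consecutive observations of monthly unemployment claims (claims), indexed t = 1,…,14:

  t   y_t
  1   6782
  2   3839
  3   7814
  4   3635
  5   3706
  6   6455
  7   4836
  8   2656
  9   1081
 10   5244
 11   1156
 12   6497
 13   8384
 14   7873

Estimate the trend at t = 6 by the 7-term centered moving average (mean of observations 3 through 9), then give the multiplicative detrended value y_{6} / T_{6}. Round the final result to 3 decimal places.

1.497

Trend T_6 = (7814 + 3635 + 3706 + 6455 + 4836 + 2656 + 1081) / 7 = 30183/7 = 4311.85714
Ratio to trend: 6455 / 4311.85714 = 1.497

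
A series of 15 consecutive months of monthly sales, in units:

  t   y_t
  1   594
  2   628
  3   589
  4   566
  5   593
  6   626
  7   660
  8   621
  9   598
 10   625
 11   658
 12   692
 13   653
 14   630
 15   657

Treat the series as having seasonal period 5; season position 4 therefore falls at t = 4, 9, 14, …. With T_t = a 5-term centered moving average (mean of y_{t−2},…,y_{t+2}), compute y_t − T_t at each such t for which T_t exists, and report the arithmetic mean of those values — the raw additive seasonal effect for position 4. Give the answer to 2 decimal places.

Season position 4 occurs at t = 4, 9 (where T_t is defined).
t=4: T_4 = 600.4000; y_4 − T_4 = 566 − 600.4000 = -34.4000
t=9: T_9 = 632.4000; y_9 − T_9 = 598 − 632.4000 = -34.4000
Mean deviation: (-34.4000 + -34.4000) / 2 = -34.40

-34.40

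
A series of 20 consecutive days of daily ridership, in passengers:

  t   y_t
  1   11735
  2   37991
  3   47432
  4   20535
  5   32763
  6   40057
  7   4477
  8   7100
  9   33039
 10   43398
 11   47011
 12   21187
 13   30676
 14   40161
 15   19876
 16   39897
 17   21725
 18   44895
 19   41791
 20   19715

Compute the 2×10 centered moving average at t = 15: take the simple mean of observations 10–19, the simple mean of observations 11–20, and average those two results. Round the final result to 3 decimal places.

Sum over 10–19: 43398 + 47011 + 21187 + 30676 + 40161 + 19876 + 39897 + 21725 + 44895 + 41791 = 350617
Sum over 11–20: 47011 + 21187 + 30676 + 40161 + 19876 + 39897 + 21725 + 44895 + 41791 + 19715 = 326934
CMA at t=15 = (350617 + 326934) / (2·10) = 677551 / 20 = 33877.550

33877.550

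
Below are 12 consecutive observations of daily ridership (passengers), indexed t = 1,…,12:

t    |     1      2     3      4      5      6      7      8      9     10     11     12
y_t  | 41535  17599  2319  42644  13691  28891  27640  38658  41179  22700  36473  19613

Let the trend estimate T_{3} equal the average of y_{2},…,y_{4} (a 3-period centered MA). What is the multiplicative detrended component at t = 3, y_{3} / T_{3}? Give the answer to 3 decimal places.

0.111

Trend T_3 = (17599 + 2319 + 42644) / 3 = 62562/3 = 20854.00000
Ratio to trend: 2319 / 20854.00000 = 0.111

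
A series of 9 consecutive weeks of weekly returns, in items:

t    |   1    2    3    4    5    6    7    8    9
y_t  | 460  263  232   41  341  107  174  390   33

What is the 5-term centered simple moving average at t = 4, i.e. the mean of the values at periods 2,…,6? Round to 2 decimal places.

Sum of periods 2–6: 263 + 232 + 41 + 341 + 107 = 984
Divide by 5: 984 / 5 = 196.80

196.80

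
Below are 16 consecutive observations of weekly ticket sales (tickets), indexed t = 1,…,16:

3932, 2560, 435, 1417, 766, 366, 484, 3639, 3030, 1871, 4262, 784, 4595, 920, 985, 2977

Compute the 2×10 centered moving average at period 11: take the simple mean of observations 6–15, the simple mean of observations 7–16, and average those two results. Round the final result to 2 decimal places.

2224.15

Sum over 6–15: 366 + 484 + 3639 + 3030 + 1871 + 4262 + 784 + 4595 + 920 + 985 = 20936
Sum over 7–16: 484 + 3639 + 3030 + 1871 + 4262 + 784 + 4595 + 920 + 985 + 2977 = 23547
CMA at t=11 = (20936 + 23547) / (2·10) = 44483 / 20 = 2224.15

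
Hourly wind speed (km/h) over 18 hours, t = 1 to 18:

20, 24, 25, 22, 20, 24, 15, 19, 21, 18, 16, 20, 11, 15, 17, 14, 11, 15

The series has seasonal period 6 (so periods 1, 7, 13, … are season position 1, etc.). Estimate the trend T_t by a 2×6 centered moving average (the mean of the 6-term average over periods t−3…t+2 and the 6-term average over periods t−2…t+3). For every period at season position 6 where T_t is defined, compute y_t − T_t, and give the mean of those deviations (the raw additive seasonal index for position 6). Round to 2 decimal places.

3.50

Season position 6 occurs at t = 6, 12 (where T_t is defined).
t=6: T_6 = 20.5000; y_6 − T_6 = 24 − 20.5000 = 3.5000
t=12: T_12 = 16.5000; y_12 − T_12 = 20 − 16.5000 = 3.5000
Mean deviation: (3.5000 + 3.5000) / 2 = 3.50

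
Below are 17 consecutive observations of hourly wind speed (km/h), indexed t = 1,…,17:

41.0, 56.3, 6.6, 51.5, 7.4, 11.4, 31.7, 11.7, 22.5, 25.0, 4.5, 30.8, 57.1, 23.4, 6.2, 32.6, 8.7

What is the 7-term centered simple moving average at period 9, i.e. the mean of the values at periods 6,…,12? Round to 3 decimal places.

Sum of periods 6–12: 11.4 + 31.7 + 11.7 + 22.5 + 25.0 + 4.5 + 30.8 = 137.6
Divide by 7: 137.6 / 7 = 19.657

19.657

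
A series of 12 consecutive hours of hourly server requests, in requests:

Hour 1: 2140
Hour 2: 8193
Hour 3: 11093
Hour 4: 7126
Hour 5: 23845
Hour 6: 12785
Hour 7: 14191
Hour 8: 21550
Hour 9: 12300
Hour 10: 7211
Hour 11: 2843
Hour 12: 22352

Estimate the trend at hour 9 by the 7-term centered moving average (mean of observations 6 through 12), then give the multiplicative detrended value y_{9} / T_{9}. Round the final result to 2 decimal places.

Trend T_9 = (12785 + 14191 + 21550 + 12300 + 7211 + 2843 + 22352) / 7 = 93232/7 = 13318.8571
Ratio to trend: 12300 / 13318.8571 = 0.92

0.92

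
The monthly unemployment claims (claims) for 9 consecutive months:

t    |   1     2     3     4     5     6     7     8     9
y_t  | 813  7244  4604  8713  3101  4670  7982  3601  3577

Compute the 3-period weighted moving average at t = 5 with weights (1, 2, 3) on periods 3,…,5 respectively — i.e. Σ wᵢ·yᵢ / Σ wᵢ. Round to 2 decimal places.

5222.17

Weighted sum: 1·4604 + 2·8713 + 3·3101 = 4604 + 17426 + 9303 = 31333
Weight total: 1 + 2 + 3 = 6
WMA = 31333 / 6 = 5222.17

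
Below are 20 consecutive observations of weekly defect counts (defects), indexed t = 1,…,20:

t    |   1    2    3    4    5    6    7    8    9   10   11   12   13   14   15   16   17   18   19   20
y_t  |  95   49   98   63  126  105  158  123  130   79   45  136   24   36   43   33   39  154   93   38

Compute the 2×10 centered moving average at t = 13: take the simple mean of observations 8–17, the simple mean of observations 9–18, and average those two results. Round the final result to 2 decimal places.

Sum over 8–17: 123 + 130 + 79 + 45 + 136 + 24 + 36 + 43 + 33 + 39 = 688
Sum over 9–18: 130 + 79 + 45 + 136 + 24 + 36 + 43 + 33 + 39 + 154 = 719
CMA at t=13 = (688 + 719) / (2·10) = 1407 / 20 = 70.35

70.35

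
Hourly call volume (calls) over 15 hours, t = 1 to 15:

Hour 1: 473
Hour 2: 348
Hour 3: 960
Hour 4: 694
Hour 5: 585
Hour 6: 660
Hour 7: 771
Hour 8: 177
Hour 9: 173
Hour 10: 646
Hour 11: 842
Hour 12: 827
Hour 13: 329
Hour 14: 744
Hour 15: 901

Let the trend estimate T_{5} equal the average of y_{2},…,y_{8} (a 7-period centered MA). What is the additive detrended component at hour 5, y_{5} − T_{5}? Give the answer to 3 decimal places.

-14.286

Trend T_5 = (348 + 960 + 694 + 585 + 660 + 771 + 177) / 7 = 4195/7 = 599.28571
Detrended value: 585 − 599.28571 = -14.286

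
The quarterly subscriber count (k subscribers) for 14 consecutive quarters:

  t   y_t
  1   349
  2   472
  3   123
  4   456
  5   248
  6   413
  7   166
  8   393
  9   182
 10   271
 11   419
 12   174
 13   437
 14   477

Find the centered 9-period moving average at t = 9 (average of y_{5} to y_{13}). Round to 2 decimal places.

300.33

Sum of periods 5–13: 248 + 413 + 166 + 393 + 182 + 271 + 419 + 174 + 437 = 2703
Divide by 9: 2703 / 9 = 300.33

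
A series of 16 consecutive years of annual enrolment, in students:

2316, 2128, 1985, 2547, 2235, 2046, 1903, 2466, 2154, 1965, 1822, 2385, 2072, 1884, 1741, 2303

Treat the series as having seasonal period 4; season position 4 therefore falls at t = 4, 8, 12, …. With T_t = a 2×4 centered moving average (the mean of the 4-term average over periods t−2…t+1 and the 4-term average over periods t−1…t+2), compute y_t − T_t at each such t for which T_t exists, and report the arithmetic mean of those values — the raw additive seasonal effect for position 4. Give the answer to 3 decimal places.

333.833

Season position 4 occurs at t = 4, 8, 12 (where T_t is defined).
t=4: T_4 = 2213.50000; y_4 − T_4 = 2547 − 2213.50000 = 333.50000
t=8: T_8 = 2132.12500; y_8 − T_8 = 2466 − 2132.12500 = 333.87500
t=12: T_12 = 2050.87500; y_12 − T_12 = 2385 − 2050.87500 = 334.12500
Mean deviation: (333.50000 + 333.87500 + 334.12500) / 3 = 333.833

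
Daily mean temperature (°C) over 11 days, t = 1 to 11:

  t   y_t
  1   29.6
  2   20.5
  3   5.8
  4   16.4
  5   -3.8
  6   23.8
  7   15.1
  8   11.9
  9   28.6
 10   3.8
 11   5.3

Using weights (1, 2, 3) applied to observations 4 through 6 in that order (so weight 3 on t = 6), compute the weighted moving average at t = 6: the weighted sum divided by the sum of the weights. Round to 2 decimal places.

13.37

Weighted sum: 1·16.4 + 2·-3.8 + 3·23.8 = 16.4 + -7.6 + 71.4 = 80.2
Weight total: 1 + 2 + 3 = 6
WMA = 80.2 / 6 = 13.37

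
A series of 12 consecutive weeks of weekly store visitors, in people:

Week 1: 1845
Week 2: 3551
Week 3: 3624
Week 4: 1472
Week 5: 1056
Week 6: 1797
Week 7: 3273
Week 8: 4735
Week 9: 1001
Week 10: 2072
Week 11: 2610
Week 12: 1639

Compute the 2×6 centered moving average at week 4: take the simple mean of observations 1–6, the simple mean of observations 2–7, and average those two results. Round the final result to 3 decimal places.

Sum over 1–6: 1845 + 3551 + 3624 + 1472 + 1056 + 1797 = 13345
Sum over 2–7: 3551 + 3624 + 1472 + 1056 + 1797 + 3273 = 14773
CMA at t=4 = (13345 + 14773) / (2·6) = 28118 / 12 = 2343.167

2343.167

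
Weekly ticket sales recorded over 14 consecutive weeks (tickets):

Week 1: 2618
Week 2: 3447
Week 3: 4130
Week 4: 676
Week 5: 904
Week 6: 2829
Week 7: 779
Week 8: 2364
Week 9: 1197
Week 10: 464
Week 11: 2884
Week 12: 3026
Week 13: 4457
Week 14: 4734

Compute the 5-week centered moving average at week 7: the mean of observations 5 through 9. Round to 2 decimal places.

1614.60

Sum of periods 5–9: 904 + 2829 + 779 + 2364 + 1197 = 8073
Divide by 5: 8073 / 5 = 1614.60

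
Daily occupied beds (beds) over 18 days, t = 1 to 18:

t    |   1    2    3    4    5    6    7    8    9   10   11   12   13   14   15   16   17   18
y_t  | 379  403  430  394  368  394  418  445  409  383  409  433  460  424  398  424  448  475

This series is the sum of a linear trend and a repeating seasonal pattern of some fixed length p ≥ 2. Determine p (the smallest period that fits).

First differences y_{t+1} − y_t: 24, 27, -36, -26, 26, 24, 27, -36, -26, 26, 24, 27, …
The difference pattern repeats every 5 terms and not for any smaller step, so p = 5.

5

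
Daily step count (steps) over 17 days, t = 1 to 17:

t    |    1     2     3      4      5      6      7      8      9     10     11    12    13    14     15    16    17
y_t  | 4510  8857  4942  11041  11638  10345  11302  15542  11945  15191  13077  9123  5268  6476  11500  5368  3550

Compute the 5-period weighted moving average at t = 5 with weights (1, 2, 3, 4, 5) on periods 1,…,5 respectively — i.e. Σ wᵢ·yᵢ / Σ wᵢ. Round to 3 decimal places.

Weighted sum: 1·4510 + 2·8857 + 3·4942 + 4·11041 + 5·11638 = 4510 + 17714 + 14826 + 44164 + 58190 = 139404
Weight total: 1 + 2 + 3 + 4 + 5 = 15
WMA = 139404 / 15 = 9293.600

9293.600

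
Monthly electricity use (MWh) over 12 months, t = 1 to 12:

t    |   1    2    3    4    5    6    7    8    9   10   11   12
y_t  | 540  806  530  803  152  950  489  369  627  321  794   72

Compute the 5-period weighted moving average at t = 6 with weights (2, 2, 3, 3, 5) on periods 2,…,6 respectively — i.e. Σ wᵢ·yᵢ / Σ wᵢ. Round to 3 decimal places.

Weighted sum: 2·806 + 2·530 + 3·803 + 3·152 + 5·950 = 1612 + 1060 + 2409 + 456 + 4750 = 10287
Weight total: 2 + 2 + 3 + 3 + 5 = 15
WMA = 10287 / 15 = 685.800

685.800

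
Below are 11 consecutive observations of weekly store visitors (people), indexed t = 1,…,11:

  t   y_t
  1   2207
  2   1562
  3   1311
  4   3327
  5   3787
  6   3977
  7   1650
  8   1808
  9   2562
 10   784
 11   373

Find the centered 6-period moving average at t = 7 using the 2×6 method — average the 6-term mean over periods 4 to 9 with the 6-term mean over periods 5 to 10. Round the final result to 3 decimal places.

2639.917

Sum over 4–9: 3327 + 3787 + 3977 + 1650 + 1808 + 2562 = 17111
Sum over 5–10: 3787 + 3977 + 1650 + 1808 + 2562 + 784 = 14568
CMA at t=7 = (17111 + 14568) / (2·6) = 31679 / 12 = 2639.917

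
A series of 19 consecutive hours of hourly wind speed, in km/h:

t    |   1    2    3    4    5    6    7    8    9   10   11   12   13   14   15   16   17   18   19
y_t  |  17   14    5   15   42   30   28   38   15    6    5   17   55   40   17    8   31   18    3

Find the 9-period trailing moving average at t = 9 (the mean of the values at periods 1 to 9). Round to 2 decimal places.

22.67

Sum of periods 1–9: 17 + 14 + 5 + 15 + 42 + 30 + 28 + 38 + 15 = 204
Divide by 9: 204 / 9 = 22.67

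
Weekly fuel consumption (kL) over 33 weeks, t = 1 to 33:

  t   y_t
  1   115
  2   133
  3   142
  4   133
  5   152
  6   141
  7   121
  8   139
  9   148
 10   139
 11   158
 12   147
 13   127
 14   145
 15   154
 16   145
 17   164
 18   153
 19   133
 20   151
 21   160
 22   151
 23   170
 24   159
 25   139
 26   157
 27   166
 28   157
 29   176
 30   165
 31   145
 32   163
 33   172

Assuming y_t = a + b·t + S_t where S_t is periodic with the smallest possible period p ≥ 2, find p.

First differences y_{t+1} − y_t: 18, 9, -9, 19, -11, -20, 18, 9, -9, 19, -11, -20, 18, 9, …
The difference pattern repeats every 6 terms and not for any smaller step, so p = 6.

6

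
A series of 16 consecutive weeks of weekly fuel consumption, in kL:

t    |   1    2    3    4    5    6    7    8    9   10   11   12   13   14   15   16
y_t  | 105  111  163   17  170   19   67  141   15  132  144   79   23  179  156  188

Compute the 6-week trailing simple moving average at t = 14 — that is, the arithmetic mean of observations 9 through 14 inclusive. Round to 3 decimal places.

Sum of periods 9–14: 15 + 132 + 144 + 79 + 23 + 179 = 572
Divide by 6: 572 / 6 = 95.333

95.333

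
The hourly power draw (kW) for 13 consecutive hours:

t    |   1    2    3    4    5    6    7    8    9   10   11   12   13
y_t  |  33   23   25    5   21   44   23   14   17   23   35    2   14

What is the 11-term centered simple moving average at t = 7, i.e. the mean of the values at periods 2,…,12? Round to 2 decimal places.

21.09

Sum of periods 2–12: 23 + 25 + 5 + 21 + 44 + 23 + 14 + 17 + 23 + 35 + 2 = 232
Divide by 11: 232 / 11 = 21.09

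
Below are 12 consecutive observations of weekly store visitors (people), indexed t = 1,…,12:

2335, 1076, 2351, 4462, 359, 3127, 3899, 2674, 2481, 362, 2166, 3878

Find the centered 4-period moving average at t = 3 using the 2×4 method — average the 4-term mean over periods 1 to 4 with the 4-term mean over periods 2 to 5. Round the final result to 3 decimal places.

Sum over 1–4: 2335 + 1076 + 2351 + 4462 = 10224
Sum over 2–5: 1076 + 2351 + 4462 + 359 = 8248
CMA at t=3 = (10224 + 8248) / (2·4) = 18472 / 8 = 2309.000

2309.000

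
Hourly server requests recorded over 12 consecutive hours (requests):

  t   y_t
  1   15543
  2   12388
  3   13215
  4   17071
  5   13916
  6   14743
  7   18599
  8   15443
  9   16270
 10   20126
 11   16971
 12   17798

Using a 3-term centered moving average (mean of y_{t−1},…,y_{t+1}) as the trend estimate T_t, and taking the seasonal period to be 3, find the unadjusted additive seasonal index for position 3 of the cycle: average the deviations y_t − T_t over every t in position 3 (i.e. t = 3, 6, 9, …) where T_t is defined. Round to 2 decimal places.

Season position 3 occurs at t = 3, 6, 9 (where T_t is defined).
t=3: T_3 = 14224.6667; y_3 − T_3 = 13215 − 14224.6667 = -1009.6667
t=6: T_6 = 15752.6667; y_6 − T_6 = 14743 − 15752.6667 = -1009.6667
t=9: T_9 = 17279.6667; y_9 − T_9 = 16270 − 17279.6667 = -1009.6667
Mean deviation: (-1009.6667 + -1009.6667 + -1009.6667) / 3 = -1009.67

-1009.67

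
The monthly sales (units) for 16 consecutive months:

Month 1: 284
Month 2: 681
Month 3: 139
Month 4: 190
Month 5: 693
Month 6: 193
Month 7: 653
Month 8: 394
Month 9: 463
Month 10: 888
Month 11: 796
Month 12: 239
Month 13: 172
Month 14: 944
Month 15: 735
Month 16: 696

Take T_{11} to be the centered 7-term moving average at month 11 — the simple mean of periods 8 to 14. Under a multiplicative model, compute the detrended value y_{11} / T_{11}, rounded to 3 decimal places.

Trend T_11 = (394 + 463 + 888 + 796 + 239 + 172 + 944) / 7 = 3896/7 = 556.57143
Ratio to trend: 796 / 556.57143 = 1.430

1.430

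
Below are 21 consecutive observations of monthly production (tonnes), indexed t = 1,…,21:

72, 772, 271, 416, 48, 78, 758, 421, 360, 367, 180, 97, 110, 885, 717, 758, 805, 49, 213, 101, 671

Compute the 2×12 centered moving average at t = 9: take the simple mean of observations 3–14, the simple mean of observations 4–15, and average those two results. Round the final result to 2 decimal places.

Sum over 3–14: 271 + 416 + 48 + 78 + 758 + 421 + 360 + 367 + 180 + 97 + 110 + 885 = 3991
Sum over 4–15: 416 + 48 + 78 + 758 + 421 + 360 + 367 + 180 + 97 + 110 + 885 + 717 = 4437
CMA at t=9 = (3991 + 4437) / (2·12) = 8428 / 24 = 351.17

351.17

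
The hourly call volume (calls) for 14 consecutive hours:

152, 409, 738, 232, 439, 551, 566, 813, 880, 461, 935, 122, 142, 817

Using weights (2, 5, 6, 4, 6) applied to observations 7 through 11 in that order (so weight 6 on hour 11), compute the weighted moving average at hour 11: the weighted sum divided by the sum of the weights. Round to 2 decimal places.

779.61

Weighted sum: 2·566 + 5·813 + 6·880 + 4·461 + 6·935 = 1132 + 4065 + 5280 + 1844 + 5610 = 17931
Weight total: 2 + 5 + 6 + 4 + 6 = 23
WMA = 17931 / 23 = 779.61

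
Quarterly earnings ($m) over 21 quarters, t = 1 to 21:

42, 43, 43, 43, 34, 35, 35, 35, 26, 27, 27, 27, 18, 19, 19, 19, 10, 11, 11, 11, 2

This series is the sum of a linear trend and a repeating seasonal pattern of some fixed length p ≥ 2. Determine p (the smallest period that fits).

4

First differences y_{t+1} − y_t: 1, 0, 0, -9, 1, 0, 0, -9, 1, 0, …
The difference pattern repeats every 4 terms and not for any smaller step, so p = 4.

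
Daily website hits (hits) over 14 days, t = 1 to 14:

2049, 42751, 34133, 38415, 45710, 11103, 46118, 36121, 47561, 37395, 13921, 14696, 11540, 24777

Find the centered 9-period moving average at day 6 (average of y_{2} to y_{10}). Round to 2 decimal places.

37700.78

Sum of periods 2–10: 42751 + 34133 + 38415 + 45710 + 11103 + 46118 + 36121 + 47561 + 37395 = 339307
Divide by 9: 339307 / 9 = 37700.78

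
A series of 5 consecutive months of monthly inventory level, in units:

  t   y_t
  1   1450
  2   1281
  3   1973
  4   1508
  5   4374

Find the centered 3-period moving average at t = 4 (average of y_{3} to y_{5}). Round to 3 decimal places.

2618.333

Sum of periods 3–5: 1973 + 1508 + 4374 = 7855
Divide by 3: 7855 / 3 = 2618.333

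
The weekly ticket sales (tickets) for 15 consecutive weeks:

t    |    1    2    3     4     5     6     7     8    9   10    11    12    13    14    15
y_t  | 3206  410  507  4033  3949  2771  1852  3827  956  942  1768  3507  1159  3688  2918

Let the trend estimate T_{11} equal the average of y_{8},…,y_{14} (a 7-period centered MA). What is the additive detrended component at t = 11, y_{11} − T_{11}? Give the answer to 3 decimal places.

Trend T_11 = (3827 + 956 + 942 + 1768 + 3507 + 1159 + 3688) / 7 = 15847/7 = 2263.85714
Detrended value: 1768 − 2263.85714 = -495.857

-495.857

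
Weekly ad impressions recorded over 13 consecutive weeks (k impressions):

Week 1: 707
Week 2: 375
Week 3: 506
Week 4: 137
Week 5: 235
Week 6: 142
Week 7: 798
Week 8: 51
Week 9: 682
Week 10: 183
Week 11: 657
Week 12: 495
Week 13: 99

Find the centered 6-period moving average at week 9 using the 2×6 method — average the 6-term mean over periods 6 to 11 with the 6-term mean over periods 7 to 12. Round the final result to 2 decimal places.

Sum over 6–11: 142 + 798 + 51 + 682 + 183 + 657 = 2513
Sum over 7–12: 798 + 51 + 682 + 183 + 657 + 495 = 2866
CMA at t=9 = (2513 + 2866) / (2·6) = 5379 / 12 = 448.25

448.25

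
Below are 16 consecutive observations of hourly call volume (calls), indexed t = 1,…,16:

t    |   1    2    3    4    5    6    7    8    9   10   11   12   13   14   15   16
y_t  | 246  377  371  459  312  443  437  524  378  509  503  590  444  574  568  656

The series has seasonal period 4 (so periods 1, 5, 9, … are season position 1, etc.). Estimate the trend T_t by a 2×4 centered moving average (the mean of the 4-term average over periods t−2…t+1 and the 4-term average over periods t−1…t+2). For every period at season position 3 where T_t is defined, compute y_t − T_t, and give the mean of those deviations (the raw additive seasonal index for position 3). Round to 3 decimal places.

-0.333

Season position 3 occurs at t = 3, 7, 11 (where T_t is defined).
t=3: T_3 = 371.50000; y_3 − T_3 = 371 − 371.50000 = -0.50000
t=7: T_7 = 437.25000; y_7 − T_7 = 437 − 437.25000 = -0.25000
t=11: T_11 = 503.25000; y_11 − T_11 = 503 − 503.25000 = -0.25000
Mean deviation: (-0.50000 + -0.25000 + -0.25000) / 3 = -0.333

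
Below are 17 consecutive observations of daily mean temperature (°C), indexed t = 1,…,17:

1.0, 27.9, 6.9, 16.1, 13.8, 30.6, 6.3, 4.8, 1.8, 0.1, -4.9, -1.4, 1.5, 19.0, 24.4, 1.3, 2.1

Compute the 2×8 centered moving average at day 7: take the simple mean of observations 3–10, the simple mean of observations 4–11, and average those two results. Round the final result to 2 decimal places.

9.31

Sum over 3–10: 6.9 + 16.1 + 13.8 + 30.6 + 6.3 + 4.8 + 1.8 + 0.1 = 80.4
Sum over 4–11: 16.1 + 13.8 + 30.6 + 6.3 + 4.8 + 1.8 + 0.1 + (-4.9) = 68.6
CMA at t=7 = (80.4 + 68.6) / (2·8) = 149.0 / 16 = 9.31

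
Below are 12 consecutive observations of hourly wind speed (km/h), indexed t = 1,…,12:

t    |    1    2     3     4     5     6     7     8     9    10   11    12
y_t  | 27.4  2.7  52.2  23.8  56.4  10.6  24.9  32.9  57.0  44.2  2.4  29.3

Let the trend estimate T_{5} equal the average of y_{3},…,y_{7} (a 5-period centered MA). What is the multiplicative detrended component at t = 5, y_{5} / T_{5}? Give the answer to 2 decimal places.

Trend T_5 = (52.2 + 23.8 + 56.4 + 10.6 + 24.9) / 5 = 167.9/5 = 33.5800
Ratio to trend: 56.4 / 33.5800 = 1.68

1.68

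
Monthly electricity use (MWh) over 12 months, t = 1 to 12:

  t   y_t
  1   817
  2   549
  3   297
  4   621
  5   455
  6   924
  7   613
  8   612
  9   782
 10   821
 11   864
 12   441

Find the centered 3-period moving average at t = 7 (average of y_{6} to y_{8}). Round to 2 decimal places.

Sum of periods 6–8: 924 + 613 + 612 = 2149
Divide by 3: 2149 / 3 = 716.33

716.33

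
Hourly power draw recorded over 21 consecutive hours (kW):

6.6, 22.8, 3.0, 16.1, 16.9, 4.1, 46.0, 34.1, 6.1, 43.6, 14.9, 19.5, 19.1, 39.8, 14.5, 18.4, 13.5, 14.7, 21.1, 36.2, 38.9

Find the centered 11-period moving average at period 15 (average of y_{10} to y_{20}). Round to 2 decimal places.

23.21

Sum of periods 10–20: 43.6 + 14.9 + 19.5 + 19.1 + 39.8 + 14.5 + 18.4 + 13.5 + 14.7 + 21.1 + 36.2 = 255.3
Divide by 11: 255.3 / 11 = 23.21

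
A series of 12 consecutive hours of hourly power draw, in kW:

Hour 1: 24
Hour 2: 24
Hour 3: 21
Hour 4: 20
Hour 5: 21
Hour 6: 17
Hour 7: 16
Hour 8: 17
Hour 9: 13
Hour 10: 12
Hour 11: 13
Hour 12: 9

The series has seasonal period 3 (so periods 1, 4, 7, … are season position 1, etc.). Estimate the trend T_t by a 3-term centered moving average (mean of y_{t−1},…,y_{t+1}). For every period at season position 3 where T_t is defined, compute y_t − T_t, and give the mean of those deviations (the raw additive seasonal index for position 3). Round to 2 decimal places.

-0.89

Season position 3 occurs at t = 3, 6, 9 (where T_t is defined).
t=3: T_3 = 21.6667; y_3 − T_3 = 21 − 21.6667 = -0.6667
t=6: T_6 = 18.0000; y_6 − T_6 = 17 − 18.0000 = -1.0000
t=9: T_9 = 14.0000; y_9 − T_9 = 13 − 14.0000 = -1.0000
Mean deviation: (-0.6667 + -1.0000 + -1.0000) / 3 = -0.89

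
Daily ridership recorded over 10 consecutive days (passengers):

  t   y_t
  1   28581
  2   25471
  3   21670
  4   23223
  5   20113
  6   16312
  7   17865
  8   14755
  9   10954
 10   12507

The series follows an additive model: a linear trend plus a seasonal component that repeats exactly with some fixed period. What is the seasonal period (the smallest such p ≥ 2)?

First differences y_{t+1} − y_t: -3110, -3801, 1553, -3110, -3801, 1553, -3110, -3801, …
The difference pattern repeats every 3 terms and not for any smaller step, so p = 3.

3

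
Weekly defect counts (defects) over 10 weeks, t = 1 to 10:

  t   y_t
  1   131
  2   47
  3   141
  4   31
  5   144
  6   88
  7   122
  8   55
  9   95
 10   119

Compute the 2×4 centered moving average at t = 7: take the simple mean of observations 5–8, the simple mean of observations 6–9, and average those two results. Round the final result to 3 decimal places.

96.125

Sum over 5–8: 144 + 88 + 122 + 55 = 409
Sum over 6–9: 88 + 122 + 55 + 95 = 360
CMA at t=7 = (409 + 360) / (2·4) = 769 / 8 = 96.125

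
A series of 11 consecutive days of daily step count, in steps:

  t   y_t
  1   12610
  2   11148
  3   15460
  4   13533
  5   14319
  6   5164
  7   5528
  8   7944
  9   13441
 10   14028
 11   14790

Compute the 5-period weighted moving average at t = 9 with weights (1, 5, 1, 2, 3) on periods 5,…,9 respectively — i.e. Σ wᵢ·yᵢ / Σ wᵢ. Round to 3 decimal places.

Weighted sum: 1·14319 + 5·5164 + 1·5528 + 2·7944 + 3·13441 = 14319 + 25820 + 5528 + 15888 + 40323 = 101878
Weight total: 1 + 5 + 1 + 2 + 3 = 12
WMA = 101878 / 12 = 8489.833

8489.833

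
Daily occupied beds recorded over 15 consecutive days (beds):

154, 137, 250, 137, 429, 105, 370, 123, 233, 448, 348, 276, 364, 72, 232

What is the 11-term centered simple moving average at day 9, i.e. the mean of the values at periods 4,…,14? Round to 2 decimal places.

Sum of periods 4–14: 137 + 429 + 105 + 370 + 123 + 233 + 448 + 348 + 276 + 364 + 72 = 2905
Divide by 11: 2905 / 11 = 264.09

264.09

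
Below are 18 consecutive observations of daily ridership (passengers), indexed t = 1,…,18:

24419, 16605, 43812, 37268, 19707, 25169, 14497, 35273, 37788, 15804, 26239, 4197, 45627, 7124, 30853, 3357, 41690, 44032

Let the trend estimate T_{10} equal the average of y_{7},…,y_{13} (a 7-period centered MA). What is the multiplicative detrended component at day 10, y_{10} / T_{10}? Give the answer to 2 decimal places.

0.62

Trend T_10 = (14497 + 35273 + 37788 + 15804 + 26239 + 4197 + 45627) / 7 = 179425/7 = 25632.1429
Ratio to trend: 15804 / 25632.1429 = 0.62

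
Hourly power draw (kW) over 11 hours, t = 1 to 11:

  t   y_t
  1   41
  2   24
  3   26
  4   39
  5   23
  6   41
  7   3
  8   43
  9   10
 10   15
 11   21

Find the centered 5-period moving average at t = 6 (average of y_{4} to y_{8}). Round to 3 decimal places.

29.800

Sum of periods 4–8: 39 + 23 + 41 + 3 + 43 = 149
Divide by 5: 149 / 5 = 29.800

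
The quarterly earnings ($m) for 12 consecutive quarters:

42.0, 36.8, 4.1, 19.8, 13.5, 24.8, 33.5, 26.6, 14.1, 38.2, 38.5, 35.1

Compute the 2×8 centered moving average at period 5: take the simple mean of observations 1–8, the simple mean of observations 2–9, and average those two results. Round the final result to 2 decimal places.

Sum over 1–8: 42.0 + 36.8 + 4.1 + 19.8 + 13.5 + 24.8 + 33.5 + 26.6 = 201.1
Sum over 2–9: 36.8 + 4.1 + 19.8 + 13.5 + 24.8 + 33.5 + 26.6 + 14.1 = 173.2
CMA at t=5 = (201.1 + 173.2) / (2·8) = 374.3 / 16 = 23.39

23.39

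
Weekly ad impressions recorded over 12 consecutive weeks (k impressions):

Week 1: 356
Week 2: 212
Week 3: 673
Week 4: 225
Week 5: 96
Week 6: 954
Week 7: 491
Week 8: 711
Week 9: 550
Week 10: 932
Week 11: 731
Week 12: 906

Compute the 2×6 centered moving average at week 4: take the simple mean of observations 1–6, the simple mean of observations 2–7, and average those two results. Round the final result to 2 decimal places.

Sum over 1–6: 356 + 212 + 673 + 225 + 96 + 954 = 2516
Sum over 2–7: 212 + 673 + 225 + 96 + 954 + 491 = 2651
CMA at t=4 = (2516 + 2651) / (2·6) = 5167 / 12 = 430.58

430.58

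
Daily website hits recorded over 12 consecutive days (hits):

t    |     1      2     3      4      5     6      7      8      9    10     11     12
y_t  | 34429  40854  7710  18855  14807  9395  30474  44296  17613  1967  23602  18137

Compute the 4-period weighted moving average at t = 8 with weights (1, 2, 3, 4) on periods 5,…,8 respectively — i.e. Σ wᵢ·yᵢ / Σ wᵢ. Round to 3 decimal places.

30220.300

Weighted sum: 1·14807 + 2·9395 + 3·30474 + 4·44296 = 14807 + 18790 + 91422 + 177184 = 302203
Weight total: 1 + 2 + 3 + 4 = 10
WMA = 302203 / 10 = 30220.300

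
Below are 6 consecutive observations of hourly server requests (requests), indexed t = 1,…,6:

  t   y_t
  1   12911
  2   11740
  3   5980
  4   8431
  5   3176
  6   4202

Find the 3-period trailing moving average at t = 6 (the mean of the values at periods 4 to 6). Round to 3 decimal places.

5269.667

Sum of periods 4–6: 8431 + 3176 + 4202 = 15809
Divide by 3: 15809 / 3 = 5269.667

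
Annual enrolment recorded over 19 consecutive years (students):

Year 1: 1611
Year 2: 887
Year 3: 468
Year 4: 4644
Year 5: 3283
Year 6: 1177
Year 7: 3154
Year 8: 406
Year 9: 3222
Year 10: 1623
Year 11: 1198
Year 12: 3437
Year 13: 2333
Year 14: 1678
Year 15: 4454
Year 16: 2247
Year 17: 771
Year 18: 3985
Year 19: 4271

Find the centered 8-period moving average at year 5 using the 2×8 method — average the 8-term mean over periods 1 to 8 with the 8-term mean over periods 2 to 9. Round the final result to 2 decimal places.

2054.44

Sum over 1–8: 1611 + 887 + 468 + 4644 + 3283 + 1177 + 3154 + 406 = 15630
Sum over 2–9: 887 + 468 + 4644 + 3283 + 1177 + 3154 + 406 + 3222 = 17241
CMA at t=5 = (15630 + 17241) / (2·8) = 32871 / 16 = 2054.44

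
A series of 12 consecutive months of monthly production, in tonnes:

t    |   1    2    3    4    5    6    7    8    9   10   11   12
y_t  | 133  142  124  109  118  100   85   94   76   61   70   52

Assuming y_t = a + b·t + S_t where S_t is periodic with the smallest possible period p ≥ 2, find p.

First differences y_{t+1} − y_t: 9, -18, -15, 9, -18, -15, 9, -18, …
The difference pattern repeats every 3 terms and not for any smaller step, so p = 3.

3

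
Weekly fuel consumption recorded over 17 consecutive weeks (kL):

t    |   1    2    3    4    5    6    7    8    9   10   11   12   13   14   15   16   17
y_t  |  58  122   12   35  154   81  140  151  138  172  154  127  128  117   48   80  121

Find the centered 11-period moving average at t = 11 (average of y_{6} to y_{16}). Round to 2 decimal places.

121.45

Sum of periods 6–16: 81 + 140 + 151 + 138 + 172 + 154 + 127 + 128 + 117 + 48 + 80 = 1336
Divide by 11: 1336 / 11 = 121.45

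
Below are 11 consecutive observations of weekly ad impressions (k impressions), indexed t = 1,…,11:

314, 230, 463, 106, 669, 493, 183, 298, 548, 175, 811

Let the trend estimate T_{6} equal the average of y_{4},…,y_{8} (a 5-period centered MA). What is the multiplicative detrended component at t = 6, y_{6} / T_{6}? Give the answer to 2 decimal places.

1.41

Trend T_6 = (106 + 669 + 493 + 183 + 298) / 5 = 1749/5 = 349.8000
Ratio to trend: 493 / 349.8000 = 1.41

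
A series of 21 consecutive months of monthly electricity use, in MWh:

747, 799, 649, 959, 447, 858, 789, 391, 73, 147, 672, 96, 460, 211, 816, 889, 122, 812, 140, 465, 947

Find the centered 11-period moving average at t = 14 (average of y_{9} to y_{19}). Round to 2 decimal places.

Sum of periods 9–19: 73 + 147 + 672 + 96 + 460 + 211 + 816 + 889 + 122 + 812 + 140 = 4438
Divide by 11: 4438 / 11 = 403.45

403.45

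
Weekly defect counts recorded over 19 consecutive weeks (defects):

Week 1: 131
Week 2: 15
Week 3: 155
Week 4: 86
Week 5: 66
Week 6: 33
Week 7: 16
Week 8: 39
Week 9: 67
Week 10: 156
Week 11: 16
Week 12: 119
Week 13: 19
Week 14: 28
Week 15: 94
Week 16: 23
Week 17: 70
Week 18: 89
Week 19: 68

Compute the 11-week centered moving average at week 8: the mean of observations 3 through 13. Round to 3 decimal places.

70.182

Sum of periods 3–13: 155 + 86 + 66 + 33 + 16 + 39 + 67 + 156 + 16 + 119 + 19 = 772
Divide by 11: 772 / 11 = 70.182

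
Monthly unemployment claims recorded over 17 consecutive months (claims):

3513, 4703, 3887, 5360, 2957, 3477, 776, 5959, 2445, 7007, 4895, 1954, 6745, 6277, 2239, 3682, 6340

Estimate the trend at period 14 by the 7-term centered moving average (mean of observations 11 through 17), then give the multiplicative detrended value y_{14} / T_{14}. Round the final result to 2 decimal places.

1.37

Trend T_14 = (4895 + 1954 + 6745 + 6277 + 2239 + 3682 + 6340) / 7 = 32132/7 = 4590.2857
Ratio to trend: 6277 / 4590.2857 = 1.37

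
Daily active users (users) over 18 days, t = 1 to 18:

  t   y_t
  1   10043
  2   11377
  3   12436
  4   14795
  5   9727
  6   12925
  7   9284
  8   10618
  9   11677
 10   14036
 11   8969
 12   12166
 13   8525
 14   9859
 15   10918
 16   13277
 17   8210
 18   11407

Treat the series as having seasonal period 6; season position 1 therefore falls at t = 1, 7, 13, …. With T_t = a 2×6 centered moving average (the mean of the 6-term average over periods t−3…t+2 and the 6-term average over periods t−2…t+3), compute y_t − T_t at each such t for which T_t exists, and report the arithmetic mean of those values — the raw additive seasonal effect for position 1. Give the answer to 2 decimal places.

-2157.17

Season position 1 occurs at t = 7, 13 (where T_t is defined).
t=7: T_7 = 11441.0833; y_7 − T_7 = 9284 − 11441.0833 = -2157.0833
t=13: T_13 = 10682.2500; y_13 − T_13 = 8525 − 10682.2500 = -2157.2500
Mean deviation: (-2157.0833 + -2157.2500) / 2 = -2157.17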